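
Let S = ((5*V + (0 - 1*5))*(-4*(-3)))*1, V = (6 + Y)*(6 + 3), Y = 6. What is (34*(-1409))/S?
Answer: -23953/3210 ≈ -7.4620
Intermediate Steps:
V = 108 (V = (6 + 6)*(6 + 3) = 12*9 = 108)
S = 6420 (S = ((5*108 + (0 - 1*5))*(-4*(-3)))*1 = ((540 + (0 - 5))*12)*1 = ((540 - 5)*12)*1 = (535*12)*1 = 6420*1 = 6420)
(34*(-1409))/S = (34*(-1409))/6420 = -47906*1/6420 = -23953/3210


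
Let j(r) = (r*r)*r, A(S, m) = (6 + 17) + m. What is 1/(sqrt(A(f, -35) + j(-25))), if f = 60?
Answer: -I*sqrt(15637)/15637 ≈ -0.0079969*I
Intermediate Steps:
A(S, m) = 23 + m
j(r) = r**3 (j(r) = r**2*r = r**3)
1/(sqrt(A(f, -35) + j(-25))) = 1/(sqrt((23 - 35) + (-25)**3)) = 1/(sqrt(-12 - 15625)) = 1/(sqrt(-15637)) = 1/(I*sqrt(15637)) = -I*sqrt(15637)/15637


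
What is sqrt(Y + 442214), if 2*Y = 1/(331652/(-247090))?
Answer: sqrt(12160106310632479)/165826 ≈ 664.99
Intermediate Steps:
Y = -123545/331652 (Y = 1/(2*((331652/(-247090)))) = 1/(2*((331652*(-1/247090)))) = 1/(2*(-165826/123545)) = (1/2)*(-123545/165826) = -123545/331652 ≈ -0.37251)
sqrt(Y + 442214) = sqrt(-123545/331652 + 442214) = sqrt(146661033983/331652) = sqrt(12160106310632479)/165826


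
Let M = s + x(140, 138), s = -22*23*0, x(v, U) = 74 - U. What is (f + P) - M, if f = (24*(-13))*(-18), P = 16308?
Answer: 21988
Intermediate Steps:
s = 0 (s = -506*0 = 0)
f = 5616 (f = -312*(-18) = 5616)
M = -64 (M = 0 + (74 - 1*138) = 0 + (74 - 138) = 0 - 64 = -64)
(f + P) - M = (5616 + 16308) - 1*(-64) = 21924 + 64 = 21988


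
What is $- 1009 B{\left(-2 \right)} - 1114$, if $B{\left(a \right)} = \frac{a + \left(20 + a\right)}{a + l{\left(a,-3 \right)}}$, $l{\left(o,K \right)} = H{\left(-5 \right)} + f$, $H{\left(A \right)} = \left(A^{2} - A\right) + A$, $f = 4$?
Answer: $- \frac{46222}{27} \approx -1711.9$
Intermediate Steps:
$H{\left(A \right)} = A^{2}$
$l{\left(o,K \right)} = 29$ ($l{\left(o,K \right)} = \left(-5\right)^{2} + 4 = 25 + 4 = 29$)
$B{\left(a \right)} = \frac{20 + 2 a}{29 + a}$ ($B{\left(a \right)} = \frac{a + \left(20 + a\right)}{a + 29} = \frac{20 + 2 a}{29 + a}$)
$- 1009 B{\left(-2 \right)} - 1114 = - 1009 \frac{2 \left(10 - 2\right)}{29 - 2} - 1114 = - 1009 \cdot 2 \cdot \frac{1}{27} \cdot 8 - 1114 = \left(-1009\right) \frac{16}{27} - 1114 = - \frac{16144}{27} - 1114 = - \frac{46222}{27}$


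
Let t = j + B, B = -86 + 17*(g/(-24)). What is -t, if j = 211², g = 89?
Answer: -1064927/24 ≈ -44372.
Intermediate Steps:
j = 44521
B = -3577/24 (B = -86 + 17*(89/(-24)) = -86 + 17*(89*(-1/24)) = -86 + 17*(-89/24) = -86 - 1513/24 = -3577/24 ≈ -149.04)
t = 1064927/24 (t = 44521 - 3577/24 = 1064927/24 ≈ 44372.)
-t = -1*1064927/24 = -1064927/24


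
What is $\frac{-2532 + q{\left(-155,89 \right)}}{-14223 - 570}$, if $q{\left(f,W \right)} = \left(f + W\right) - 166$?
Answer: $\frac{2764}{14793} \approx 0.18685$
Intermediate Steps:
$q{\left(f,W \right)} = -166 + W + f$ ($q{\left(f,W \right)} = \left(W + f\right) - 166 = -166 + W + f$)
$\frac{-2532 + q{\left(-155,89 \right)}}{-14223 - 570} = \frac{-2532 - 232}{-14223 - 570} = \frac{-2532 - 232}{-14793} = \left(-2764\right) \left(- \frac{1}{14793}\right) = \frac{2764}{14793}$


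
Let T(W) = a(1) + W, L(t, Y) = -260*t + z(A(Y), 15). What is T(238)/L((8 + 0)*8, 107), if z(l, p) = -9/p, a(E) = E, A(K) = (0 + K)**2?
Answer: -1195/83203 ≈ -0.014362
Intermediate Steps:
A(K) = K**2
L(t, Y) = -3/5 - 260*t (L(t, Y) = -260*t - 9/15 = -260*t - 9*1/15 = -260*t - 3/5 = -3/5 - 260*t)
T(W) = 1 + W
T(238)/L((8 + 0)*8, 107) = (1 + 238)/(-3/5 - 260*(8 + 0)*8) = 239/(-3/5 - 2080*8) = 239/(-3/5 - 260*64) = 239/(-3/5 - 16640) = 239/(-83203/5) = 239*(-5/83203) = -1195/83203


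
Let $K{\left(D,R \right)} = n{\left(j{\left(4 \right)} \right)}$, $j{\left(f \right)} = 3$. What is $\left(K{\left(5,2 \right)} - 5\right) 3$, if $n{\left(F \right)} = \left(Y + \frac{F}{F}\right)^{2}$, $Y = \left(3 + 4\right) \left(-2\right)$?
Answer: $492$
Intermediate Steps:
$Y = -14$ ($Y = 7 \left(-2\right) = -14$)
$n{\left(F \right)} = 169$ ($n{\left(F \right)} = \left(-14 + \frac{F}{F}\right)^{2} = \left(-14 + 1\right)^{2} = \left(-13\right)^{2} = 169$)
$K{\left(D,R \right)} = 169$
$\left(K{\left(5,2 \right)} - 5\right) 3 = \left(169 - 5\right) 3 = 164 \cdot 3 = 492$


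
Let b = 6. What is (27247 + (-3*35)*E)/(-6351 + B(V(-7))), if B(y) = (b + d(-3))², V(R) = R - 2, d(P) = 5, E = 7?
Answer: -13256/3115 ≈ -4.2555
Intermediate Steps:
V(R) = -2 + R
B(y) = 121 (B(y) = (6 + 5)² = 11² = 121)
(27247 + (-3*35)*E)/(-6351 + B(V(-7))) = (27247 - 3*35*7)/(-6351 + 121) = (27247 - 105*7)/(-6230) = (27247 - 735)*(-1/6230) = 26512*(-1/6230) = -13256/3115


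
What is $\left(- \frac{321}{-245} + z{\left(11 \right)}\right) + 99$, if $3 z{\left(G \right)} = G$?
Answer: $\frac{76423}{735} \approx 103.98$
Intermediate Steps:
$z{\left(G \right)} = \frac{G}{3}$
$\left(- \frac{321}{-245} + z{\left(11 \right)}\right) + 99 = \left(- \frac{321}{-245} + \frac{1}{3} \cdot 11\right) + 99 = \left(\left(-321\right) \left(- \frac{1}{245}\right) + \frac{11}{3}\right) + 99 = \left(\frac{321}{245} + \frac{11}{3}\right) + 99 = \frac{3658}{735} + 99 = \frac{76423}{735}$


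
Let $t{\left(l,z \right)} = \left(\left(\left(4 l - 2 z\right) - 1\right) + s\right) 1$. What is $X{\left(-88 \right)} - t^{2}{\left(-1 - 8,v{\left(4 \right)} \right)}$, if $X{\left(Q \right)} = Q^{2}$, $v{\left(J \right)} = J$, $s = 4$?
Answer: $6063$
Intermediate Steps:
$t{\left(l,z \right)} = 3 - 2 z + 4 l$ ($t{\left(l,z \right)} = \left(\left(\left(4 l - 2 z\right) - 1\right) + 4\right) 1 = \left(\left(\left(- 2 z + 4 l\right) - 1\right) + 4\right) 1 = \left(\left(-1 - 2 z + 4 l\right) + 4\right) 1 = \left(3 - 2 z + 4 l\right) 1 = 3 - 2 z + 4 l$)
$X{\left(-88 \right)} - t^{2}{\left(-1 - 8,v{\left(4 \right)} \right)} = \left(-88\right)^{2} - \left(3 - 8 + 4 \left(-1 - 8\right)\right)^{2} = 7744 - \left(3 - 8 + 4 \left(-1 - 8\right)\right)^{2} = 7744 - \left(3 - 8 + 4 \left(-9\right)\right)^{2} = 7744 - \left(3 - 8 - 36\right)^{2} = 7744 - \left(-41\right)^{2} = 7744 - 1681 = 6063$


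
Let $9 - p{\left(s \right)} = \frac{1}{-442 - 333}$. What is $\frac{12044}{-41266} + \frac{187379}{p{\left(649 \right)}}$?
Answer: $\frac{2996255943453}{143935808} \approx 20817.0$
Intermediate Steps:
$p{\left(s \right)} = \frac{6976}{775}$ ($p{\left(s \right)} = 9 - \frac{1}{-442 - 333} = 9 - \frac{1}{-775} = 9 - - \frac{1}{775} = 9 + \frac{1}{775} = \frac{6976}{775}$)
$\frac{12044}{-41266} + \frac{187379}{p{\left(649 \right)}} = \frac{12044}{-41266} + \frac{187379}{\frac{6976}{775}} = 12044 \left(- \frac{1}{41266}\right) + 187379 \cdot \frac{775}{6976} = - \frac{6022}{20633} + \frac{145218725}{6976} = \frac{2996255943453}{143935808}$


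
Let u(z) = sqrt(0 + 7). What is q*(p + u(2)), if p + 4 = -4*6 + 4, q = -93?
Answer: 2232 - 93*sqrt(7) ≈ 1985.9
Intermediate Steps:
p = -24 (p = -4 + (-4*6 + 4) = -4 + (-24 + 4) = -4 - 20 = -24)
u(z) = sqrt(7)
q*(p + u(2)) = -93*(-24 + sqrt(7)) = 2232 - 93*sqrt(7)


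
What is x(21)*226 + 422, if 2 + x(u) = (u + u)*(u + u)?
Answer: 398634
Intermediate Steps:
x(u) = -2 + 4*u**2 (x(u) = -2 + (u + u)*(u + u) = -2 + (2*u)*(2*u) = -2 + 4*u**2)
x(21)*226 + 422 = (-2 + 4*21**2)*226 + 422 = (-2 + 4*441)*226 + 422 = (-2 + 1764)*226 + 422 = 1762*226 + 422 = 398212 + 422 = 398634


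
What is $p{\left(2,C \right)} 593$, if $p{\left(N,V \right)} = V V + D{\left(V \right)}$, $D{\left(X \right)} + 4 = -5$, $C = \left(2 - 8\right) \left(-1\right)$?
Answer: $16011$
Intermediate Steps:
$C = 6$ ($C = \left(2 - 8\right) \left(-1\right) = \left(-6\right) \left(-1\right) = 6$)
$D{\left(X \right)} = -9$ ($D{\left(X \right)} = -4 - 5 = -9$)
$p{\left(N,V \right)} = -9 + V^{2}$ ($p{\left(N,V \right)} = V V - 9 = V^{2} - 9 = -9 + V^{2}$)
$p{\left(2,C \right)} 593 = \left(-9 + 6^{2}\right) 593 = \left(-9 + 36\right) 593 = 27 \cdot 593 = 16011$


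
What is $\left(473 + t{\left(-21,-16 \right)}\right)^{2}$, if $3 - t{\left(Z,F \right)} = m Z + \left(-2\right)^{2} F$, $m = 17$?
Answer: $804609$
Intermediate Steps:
$t{\left(Z,F \right)} = 3 - 17 Z - 4 F$ ($t{\left(Z,F \right)} = 3 - \left(17 Z + \left(-2\right)^{2} F\right) = 3 - \left(17 Z + 4 F\right) = 3 - \left(4 F + 17 Z\right) = 3 - 17 Z - 4 F$)
$\left(473 + t{\left(-21,-16 \right)}\right)^{2} = \left(473 - -424\right)^{2} = \left(473 + \left(3 + 357 + 64\right)\right)^{2} = \left(473 + 424\right)^{2} = 897^{2} = 804609$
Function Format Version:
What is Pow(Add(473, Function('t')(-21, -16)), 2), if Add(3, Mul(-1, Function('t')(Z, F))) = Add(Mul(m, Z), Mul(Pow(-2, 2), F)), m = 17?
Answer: 804609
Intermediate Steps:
Function('t')(Z, F) = Add(3, Mul(-17, Z), Mul(-4, F)) (Function('t')(Z, F) = Add(3, Mul(-1, Add(Mul(17, Z), Mul(Pow(-2, 2), F)))) = Add(3, Mul(-1, Add(Mul(17, Z), Mul(4, F)))) = Add(3, Mul(-1, Add(Mul(4, F), Mul(17, Z)))) = Add(3, Add(Mul(-17, Z), Mul(-4, F))) = Add(3, Mul(-17, Z), Mul(-4, F)))
Pow(Add(473, Function('t')(-21, -16)), 2) = Pow(Add(473, Add(3, Mul(-17, -21), Mul(-4, -16))), 2) = Pow(Add(473, Add(3, 357, 64)), 2) = Pow(Add(473, 424), 2) = Pow(897, 2) = 804609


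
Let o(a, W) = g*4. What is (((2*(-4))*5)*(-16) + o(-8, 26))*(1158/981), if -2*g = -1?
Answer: 82604/109 ≈ 757.83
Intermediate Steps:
g = ½ (g = -½*(-1) = ½ ≈ 0.50000)
o(a, W) = 2 (o(a, W) = (½)*4 = 2)
(((2*(-4))*5)*(-16) + o(-8, 26))*(1158/981) = (((2*(-4))*5)*(-16) + 2)*(1158/981) = (-8*5*(-16) + 2)*(1158*(1/981)) = (-40*(-16) + 2)*(386/327) = (640 + 2)*(386/327) = 642*(386/327) = 82604/109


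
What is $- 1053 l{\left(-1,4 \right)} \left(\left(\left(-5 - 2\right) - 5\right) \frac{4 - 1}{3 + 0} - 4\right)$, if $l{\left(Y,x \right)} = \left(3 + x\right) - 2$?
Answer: $84240$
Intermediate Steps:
$l{\left(Y,x \right)} = 1 + x$
$- 1053 l{\left(-1,4 \right)} \left(\left(\left(-5 - 2\right) - 5\right) \frac{4 - 1}{3 + 0} - 4\right) = - 1053 \left(1 + 4\right) \left(\left(\left(-5 - 2\right) - 5\right) \frac{4 - 1}{3 + 0} - 4\right) = - 1053 \cdot 5 \left(\left(-7 - 5\right) \frac{3}{3} - 4\right) = - 1053 \cdot 5 \left(- 12 \cdot 3 \cdot \frac{1}{3} - 4\right) = - 1053 \cdot 5 \left(\left(-12\right) 1 - 4\right) = - 1053 \cdot 5 \left(-12 - 4\right) = - 1053 \cdot 5 \left(-16\right) = \left(-1053\right) \left(-80\right) = 84240$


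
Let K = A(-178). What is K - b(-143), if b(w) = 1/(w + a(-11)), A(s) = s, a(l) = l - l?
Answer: -25453/143 ≈ -177.99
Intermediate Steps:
a(l) = 0
K = -178
b(w) = 1/w (b(w) = 1/(w + 0) = 1/w)
K - b(-143) = -178 - 1/(-143) = -178 - 1*(-1/143) = -178 + 1/143 = -25453/143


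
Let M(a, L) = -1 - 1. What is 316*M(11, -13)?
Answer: -632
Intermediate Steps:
M(a, L) = -2
316*M(11, -13) = 316*(-2) = -632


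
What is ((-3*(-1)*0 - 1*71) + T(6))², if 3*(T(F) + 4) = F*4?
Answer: 4489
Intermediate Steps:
T(F) = -4 + 4*F/3 (T(F) = -4 + (F*4)/3 = -4 + (4*F)/3 = -4 + 4*F/3)
((-3*(-1)*0 - 1*71) + T(6))² = ((-3*(-1)*0 - 1*71) + (-4 + (4/3)*6))² = ((3*0 - 71) + (-4 + 8))² = ((0 - 71) + 4)² = (-71 + 4)² = (-67)² = 4489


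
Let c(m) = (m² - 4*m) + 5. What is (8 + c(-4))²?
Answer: 2025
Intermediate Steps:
c(m) = 5 + m² - 4*m
(8 + c(-4))² = (8 + (5 + (-4)² - 4*(-4)))² = (8 + (5 + 16 + 16))² = (8 + 37)² = 45² = 2025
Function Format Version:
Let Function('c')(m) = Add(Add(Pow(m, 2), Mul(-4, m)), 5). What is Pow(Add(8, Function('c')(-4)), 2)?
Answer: 2025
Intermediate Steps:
Function('c')(m) = Add(5, Pow(m, 2), Mul(-4, m))
Pow(Add(8, Function('c')(-4)), 2) = Pow(Add(8, Add(5, Pow(-4, 2), Mul(-4, -4))), 2) = Pow(Add(8, Add(5, 16, 16)), 2) = Pow(Add(8, 37), 2) = Pow(45, 2) = 2025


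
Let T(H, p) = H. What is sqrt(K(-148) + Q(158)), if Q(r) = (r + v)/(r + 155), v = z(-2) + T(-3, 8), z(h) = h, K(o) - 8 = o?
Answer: I*sqrt(13667771)/313 ≈ 11.811*I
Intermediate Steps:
K(o) = 8 + o
v = -5 (v = -2 - 3 = -5)
Q(r) = (-5 + r)/(155 + r) (Q(r) = (r - 5)/(r + 155) = (-5 + r)/(155 + r))
sqrt(K(-148) + Q(158)) = sqrt((8 - 148) + (-5 + 158)/(155 + 158)) = sqrt(-140 + 153/313) = sqrt(-43667/313) = I*sqrt(13667771)/313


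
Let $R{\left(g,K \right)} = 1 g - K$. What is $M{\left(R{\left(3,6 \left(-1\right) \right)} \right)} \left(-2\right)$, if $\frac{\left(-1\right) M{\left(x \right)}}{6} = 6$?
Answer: $72$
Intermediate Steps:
$R{\left(g,K \right)} = g - K$
$M{\left(x \right)} = -36$ ($M{\left(x \right)} = \left(-6\right) 6 = -36$)
$M{\left(R{\left(3,6 \left(-1\right) \right)} \right)} \left(-2\right) = \left(-36\right) \left(-2\right) = 72$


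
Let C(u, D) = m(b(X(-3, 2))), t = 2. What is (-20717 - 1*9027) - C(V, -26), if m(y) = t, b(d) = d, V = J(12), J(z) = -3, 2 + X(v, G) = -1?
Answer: -29746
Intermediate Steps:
X(v, G) = -3 (X(v, G) = -2 - 1 = -3)
V = -3
m(y) = 2
C(u, D) = 2
(-20717 - 1*9027) - C(V, -26) = (-20717 - 1*9027) - 1*2 = (-20717 - 9027) - 2 = -29744 - 2 = -29746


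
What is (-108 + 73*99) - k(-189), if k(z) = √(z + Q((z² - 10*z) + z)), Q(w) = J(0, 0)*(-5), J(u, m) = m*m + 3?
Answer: 7119 - 2*I*√51 ≈ 7119.0 - 14.283*I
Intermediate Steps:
J(u, m) = 3 + m² (J(u, m) = m² + 3 = 3 + m²)
Q(w) = -15 (Q(w) = (3 + 0²)*(-5) = (3 + 0)*(-5) = 3*(-5) = -15)
k(z) = √(-15 + z) (k(z) = √(z - 15) = √(-15 + z))
(-108 + 73*99) - k(-189) = (-108 + 73*99) - √(-15 - 189) = (-108 + 7227) - √(-204) = 7119 - 2*I*√51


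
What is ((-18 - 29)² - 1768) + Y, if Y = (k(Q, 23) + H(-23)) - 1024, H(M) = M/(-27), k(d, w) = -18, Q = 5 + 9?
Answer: -16204/27 ≈ -600.15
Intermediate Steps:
Q = 14
H(M) = -M/27 (H(M) = M*(-1/27) = -M/27)
Y = -28111/27 (Y = (-18 - 1/27*(-23)) - 1024 = (-18 + 23/27) - 1024 = -463/27 - 1024 = -28111/27 ≈ -1041.1)
((-18 - 29)² - 1768) + Y = ((-18 - 29)² - 1768) - 28111/27 = ((-47)² - 1768) - 28111/27 = (2209 - 1768) - 28111/27 = 441 - 28111/27 = -16204/27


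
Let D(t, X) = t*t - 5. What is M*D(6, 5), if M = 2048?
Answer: 63488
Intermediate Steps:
D(t, X) = -5 + t**2 (D(t, X) = t**2 - 5 = -5 + t**2)
M*D(6, 5) = 2048*(-5 + 6**2) = 2048*(-5 + 36) = 2048*31 = 63488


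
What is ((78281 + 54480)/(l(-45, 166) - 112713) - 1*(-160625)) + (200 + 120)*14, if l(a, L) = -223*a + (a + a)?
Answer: 16967377879/102768 ≈ 1.6510e+5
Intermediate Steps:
l(a, L) = -221*a (l(a, L) = -223*a + 2*a = -221*a)
((78281 + 54480)/(l(-45, 166) - 112713) - 1*(-160625)) + (200 + 120)*14 = ((78281 + 54480)/(-221*(-45) - 112713) - 1*(-160625)) + (200 + 120)*14 = (132761/(9945 - 112713) + 160625) + 320*14 = (132761/(-102768) + 160625) + 4480 = (132761*(-1/102768) + 160625) + 4480 = (-132761/102768 + 160625) + 4480 = 16506977239/102768 + 4480 = 16967377879/102768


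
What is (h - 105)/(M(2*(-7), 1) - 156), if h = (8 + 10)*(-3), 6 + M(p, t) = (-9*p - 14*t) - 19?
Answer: 53/23 ≈ 2.3043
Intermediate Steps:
M(p, t) = -25 - 14*t - 9*p (M(p, t) = -6 + ((-9*p - 14*t) - 19) = -6 + ((-14*t - 9*p) - 19) = -6 + (-19 - 14*t - 9*p) = -25 - 14*t - 9*p)
h = -54 (h = 18*(-3) = -54)
(h - 105)/(M(2*(-7), 1) - 156) = (-54 - 105)/((-25 - 14*1 - 18*(-7)) - 156) = -159/((-25 - 14 - 9*(-14)) - 156) = -159/((-25 - 14 + 126) - 156) = -159/(87 - 156) = -159/(-69) = -159*(-1/69) = 53/23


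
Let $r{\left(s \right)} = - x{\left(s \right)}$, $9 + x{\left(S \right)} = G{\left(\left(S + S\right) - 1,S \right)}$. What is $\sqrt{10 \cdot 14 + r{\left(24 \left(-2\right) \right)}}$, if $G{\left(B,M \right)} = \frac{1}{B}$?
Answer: $\frac{3 \sqrt{155782}}{97} \approx 12.207$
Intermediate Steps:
$x{\left(S \right)} = -9 + \frac{1}{-1 + 2 S}$ ($x{\left(S \right)} = -9 + \frac{1}{\left(S + S\right) - 1} = -9 + \frac{1}{2 S - 1} = -9 + \frac{1}{-1 + 2 S}$)
$r{\left(s \right)} = - \frac{2 \left(5 - 9 s\right)}{-1 + 2 s}$
$\sqrt{10 \cdot 14 + r{\left(24 \left(-2\right) \right)}} = \sqrt{10 \cdot 14 + \frac{2 \left(-5 + 9 \cdot 24 \left(-2\right)\right)}{-1 + 2 \cdot 24 \left(-2\right)}} = \sqrt{140 + \frac{2 \left(-5 + 9 \left(-48\right)\right)}{-1 + 2 \left(-48\right)}} = \sqrt{140 + \frac{2 \left(-5 - 432\right)}{-1 - 96}} = \sqrt{140 + 2 \frac{1}{-97} \left(-437\right)} = \sqrt{140 + 2 \left(- \frac{1}{97}\right) \left(-437\right)} = \sqrt{140 + \frac{874}{97}} = \sqrt{\frac{14454}{97}} = \frac{3 \sqrt{155782}}{97}$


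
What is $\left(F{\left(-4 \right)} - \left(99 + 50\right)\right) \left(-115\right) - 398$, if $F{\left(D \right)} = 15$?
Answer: $15012$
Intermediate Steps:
$\left(F{\left(-4 \right)} - \left(99 + 50\right)\right) \left(-115\right) - 398 = \left(15 - \left(99 + 50\right)\right) \left(-115\right) - 398 = \left(15 - 149\right) \left(-115\right) - 398 = \left(-134\right) \left(-115\right) - 398 = 15410 - 398 = 15012$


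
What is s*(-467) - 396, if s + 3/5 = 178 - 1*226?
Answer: 111501/5 ≈ 22300.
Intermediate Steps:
s = -243/5 (s = -⅗ + (178 - 1*226) = -⅗ + (178 - 226) = -⅗ - 48 = -243/5 ≈ -48.600)
s*(-467) - 396 = -243/5*(-467) - 396 = 113481/5 - 396 = 111501/5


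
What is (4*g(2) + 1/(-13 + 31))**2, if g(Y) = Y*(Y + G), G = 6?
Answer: 1329409/324 ≈ 4103.1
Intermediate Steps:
g(Y) = Y*(6 + Y) (g(Y) = Y*(Y + 6) = Y*(6 + Y))
(4*g(2) + 1/(-13 + 31))**2 = (4*(2*(6 + 2)) + 1/(-13 + 31))**2 = (4*(2*8) + 1/18)**2 = (4*16 + 1/18)**2 = (64 + 1/18)**2 = (1153/18)**2 = 1329409/324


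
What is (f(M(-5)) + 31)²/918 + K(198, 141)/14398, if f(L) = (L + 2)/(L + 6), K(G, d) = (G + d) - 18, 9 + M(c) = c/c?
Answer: 498199/388746 ≈ 1.2816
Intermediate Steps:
M(c) = -8 (M(c) = -9 + c/c = -9 + 1 = -8)
K(G, d) = -18 + G + d
f(L) = (2 + L)/(6 + L)
(f(M(-5)) + 31)²/918 + K(198, 141)/14398 = ((2 - 8)/(6 - 8) + 31)²/918 + (-18 + 198 + 141)/14398 = (-6/(-2) + 31)²*(1/918) + 321*(1/14398) = (-½*(-6) + 31)²*(1/918) + 321/14398 = (3 + 31)²*(1/918) + 321/14398 = 34²*(1/918) + 321/14398 = 1156*(1/918) + 321/14398 = 34/27 + 321/14398 = 498199/388746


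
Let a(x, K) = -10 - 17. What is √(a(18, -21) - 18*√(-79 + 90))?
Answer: 3*√(-3 - 2*√11) ≈ 9.3112*I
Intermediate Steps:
a(x, K) = -27
√(a(18, -21) - 18*√(-79 + 90)) = √(-27 - 18*√(-79 + 90)) = √(-27 - 18*√11)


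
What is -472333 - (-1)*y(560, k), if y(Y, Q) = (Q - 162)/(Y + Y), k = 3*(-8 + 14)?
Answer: -33063319/70 ≈ -4.7233e+5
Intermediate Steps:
k = 18 (k = 3*6 = 18)
y(Y, Q) = (-162 + Q)/(2*Y) (y(Y, Q) = (-162 + Q)/((2*Y)) = (-162 + Q)*(1/(2*Y)) = (-162 + Q)/(2*Y))
-472333 - (-1)*y(560, k) = -472333 - (-1)*(1/2)*(-162 + 18)/560 = -472333 - (-1)*(1/2)*(1/560)*(-144) = -472333 - (-1)*(-9)/70 = -472333 - 1*9/70 = -472333 - 9/70 = -33063319/70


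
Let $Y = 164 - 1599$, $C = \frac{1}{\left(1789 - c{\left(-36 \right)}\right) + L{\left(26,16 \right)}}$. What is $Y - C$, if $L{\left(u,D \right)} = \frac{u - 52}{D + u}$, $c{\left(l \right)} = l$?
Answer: $- \frac{54977741}{38312} \approx -1435.0$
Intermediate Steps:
$L{\left(u,D \right)} = \frac{-52 + u}{D + u}$
$C = \frac{21}{38312}$ ($C = \frac{1}{\left(1789 - -36\right) + \frac{-52 + 26}{16 + 26}} = \frac{1}{\left(1789 + 36\right) + \frac{1}{42} \left(-26\right)} = \frac{1}{1825 + \frac{1}{42} \left(-26\right)} = \frac{1}{1825 - \frac{13}{21}} = \frac{1}{\frac{38312}{21}} = \frac{21}{38312} \approx 0.00054813$)
$Y = -1435$
$Y - C = -1435 - \frac{21}{38312} = - \frac{54977741}{38312}$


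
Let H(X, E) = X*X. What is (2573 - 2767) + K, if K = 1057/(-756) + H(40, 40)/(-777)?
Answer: -5523277/27972 ≈ -197.46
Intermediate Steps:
H(X, E) = X**2
K = -96709/27972 (K = 1057/(-756) + 40**2/(-777) = 1057*(-1/756) + 1600*(-1/777) = -151/108 - 1600/777 = -96709/27972 ≈ -3.4574)
(2573 - 2767) + K = (2573 - 2767) - 96709/27972 = -194 - 96709/27972 = -5523277/27972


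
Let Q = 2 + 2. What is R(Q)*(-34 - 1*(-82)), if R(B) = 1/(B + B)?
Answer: 6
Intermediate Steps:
Q = 4
R(B) = 1/(2*B)
R(Q)*(-34 - 1*(-82)) = ((½)/4)*(-34 - 1*(-82)) = ((½)*(¼))*(-34 + 82) = (⅛)*48 = 6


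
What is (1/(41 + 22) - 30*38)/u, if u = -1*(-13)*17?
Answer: -71819/13923 ≈ -5.1583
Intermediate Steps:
u = 221 (u = 13*17 = 221)
(1/(41 + 22) - 30*38)/u = (1/(41 + 22) - 30*38)/221 = (1/63 - 1140)*(1/221) = -71819/63*1/221 = -71819/13923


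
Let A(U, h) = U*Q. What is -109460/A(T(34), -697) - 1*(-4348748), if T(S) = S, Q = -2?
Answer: 73956081/17 ≈ 4.3504e+6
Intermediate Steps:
A(U, h) = -2*U (A(U, h) = U*(-2) = -2*U)
-109460/A(T(34), -697) - 1*(-4348748) = -109460/((-2*34)) - 1*(-4348748) = -109460/(-68) + 4348748 = -109460*(-1/68) + 4348748 = 27365/17 + 4348748 = 73956081/17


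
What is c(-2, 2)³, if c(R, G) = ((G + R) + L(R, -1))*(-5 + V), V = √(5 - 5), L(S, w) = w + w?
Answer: 1000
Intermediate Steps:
L(S, w) = 2*w
V = 0 (V = √0 = 0)
c(R, G) = 10 - 5*G - 5*R (c(R, G) = ((G + R) + 2*(-1))*(-5 + 0) = ((G + R) - 2)*(-5) = (-2 + G + R)*(-5) = 10 - 5*G - 5*R)
c(-2, 2)³ = (10 - 5*2 - 5*(-2))³ = (10 - 10 + 10)³ = 10³ = 1000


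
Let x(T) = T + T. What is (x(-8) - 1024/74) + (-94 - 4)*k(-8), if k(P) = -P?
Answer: -30112/37 ≈ -813.84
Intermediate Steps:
x(T) = 2*T
(x(-8) - 1024/74) + (-94 - 4)*k(-8) = (2*(-8) - 1024/74) + (-94 - 4)*(-1*(-8)) = (-16 - 1024/74) - 98*8 = (-16 - 64*8/37) - 784 = (-16 - 512/37) - 784 = -1104/37 - 784 = -30112/37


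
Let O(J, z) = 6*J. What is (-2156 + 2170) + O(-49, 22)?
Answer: -280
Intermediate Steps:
(-2156 + 2170) + O(-49, 22) = (-2156 + 2170) + 6*(-49) = 14 - 294 = -280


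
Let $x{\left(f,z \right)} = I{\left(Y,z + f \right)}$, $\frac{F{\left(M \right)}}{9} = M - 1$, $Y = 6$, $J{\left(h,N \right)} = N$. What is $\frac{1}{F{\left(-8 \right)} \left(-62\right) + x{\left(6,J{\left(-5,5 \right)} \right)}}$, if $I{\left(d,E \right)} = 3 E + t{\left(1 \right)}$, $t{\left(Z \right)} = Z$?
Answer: $\frac{1}{5056} \approx 0.00019778$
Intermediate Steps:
$F{\left(M \right)} = -9 + 9 M$ ($F{\left(M \right)} = 9 \left(M - 1\right) = 9 \left(-1 + M\right) = -9 + 9 M$)
$I{\left(d,E \right)} = 1 + 3 E$ ($I{\left(d,E \right)} = 3 E + 1 = 1 + 3 E$)
$x{\left(f,z \right)} = 1 + 3 f + 3 z$ ($x{\left(f,z \right)} = 1 + 3 \left(z + f\right) = 1 + 3 \left(f + z\right) = 1 + \left(3 f + 3 z\right) = 1 + 3 f + 3 z$)
$\frac{1}{F{\left(-8 \right)} \left(-62\right) + x{\left(6,J{\left(-5,5 \right)} \right)}} = \frac{1}{\left(-9 + 9 \left(-8\right)\right) \left(-62\right) + \left(1 + 3 \cdot 6 + 3 \cdot 5\right)} = \frac{1}{\left(-9 - 72\right) \left(-62\right) + \left(1 + 18 + 15\right)} = \frac{1}{\left(-81\right) \left(-62\right) + 34} = \frac{1}{5022 + 34} = \frac{1}{5056}$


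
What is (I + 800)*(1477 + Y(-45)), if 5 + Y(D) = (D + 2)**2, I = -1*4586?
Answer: -12573306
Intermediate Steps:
I = -4586
Y(D) = -5 + (2 + D)**2 (Y(D) = -5 + (D + 2)**2 = -5 + (2 + D)**2)
(I + 800)*(1477 + Y(-45)) = (-4586 + 800)*(1477 + (-5 + (2 - 45)**2)) = -3786*(1477 + (-5 + (-43)**2)) = -3786*(1477 + (-5 + 1849)) = -3786*(1477 + 1844) = -3786*3321 = -12573306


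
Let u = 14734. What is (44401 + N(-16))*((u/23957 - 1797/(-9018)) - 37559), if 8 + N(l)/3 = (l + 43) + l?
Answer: -60058819516978855/36007371 ≈ -1.6680e+9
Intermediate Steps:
N(l) = 105 + 6*l (N(l) = -24 + 3*((l + 43) + l) = -24 + 3*((43 + l) + l) = -24 + 3*(43 + 2*l) = -24 + (129 + 6*l) = 105 + 6*l)
(44401 + N(-16))*((u/23957 - 1797/(-9018)) - 37559) = (44401 + (105 + 6*(-16)))*((14734/23957 - 1797/(-9018)) - 37559) = (44401 + (105 - 96))*((14734*(1/23957) - 1797*(-1/9018)) - 37559) = (44401 + 9)*((14734/23957 + 599/3006) - 37559) = 44410*(58640647/72014742 - 37559) = 44410*(-2704743054131/72014742) = -60058819516978855/36007371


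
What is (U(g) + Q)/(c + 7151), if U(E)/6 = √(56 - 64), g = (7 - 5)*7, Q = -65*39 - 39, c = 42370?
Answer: -858/16507 + 4*I*√2/16507 ≈ -0.051978 + 0.00034269*I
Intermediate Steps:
Q = -2574 (Q = -2535 - 39 = -2574)
g = 14 (g = 2*7 = 14)
U(E) = 12*I*√2 (U(E) = 6*√(56 - 64) = 6*√(-8) = 6*(2*I*√2) = 12*I*√2)
(U(g) + Q)/(c + 7151) = (12*I*√2 - 2574)/(42370 + 7151) = (-2574 + 12*I*√2)/49521 = (-2574 + 12*I*√2)*(1/49521) = -858/16507 + 4*I*√2/16507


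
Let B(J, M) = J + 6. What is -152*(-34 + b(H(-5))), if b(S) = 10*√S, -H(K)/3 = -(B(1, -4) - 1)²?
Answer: 5168 - 9120*√3 ≈ -10628.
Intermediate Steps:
B(J, M) = 6 + J
H(K) = 108 (H(K) = -(-3)*((6 + 1) - 1)² = -(-3)*(7 - 1)² = -(-3)*6² = -(-3)*36 = -3*(-36) = 108)
-152*(-34 + b(H(-5))) = -152*(-34 + 10*√108) = -152*(-34 + 10*(6*√3)) = -152*(-34 + 60*√3) = 5168 - 9120*√3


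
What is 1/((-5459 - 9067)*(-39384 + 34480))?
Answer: 1/71235504 ≈ 1.4038e-8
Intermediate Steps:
1/((-5459 - 9067)*(-39384 + 34480)) = 1/(-14526*(-4904)) = 1/71235504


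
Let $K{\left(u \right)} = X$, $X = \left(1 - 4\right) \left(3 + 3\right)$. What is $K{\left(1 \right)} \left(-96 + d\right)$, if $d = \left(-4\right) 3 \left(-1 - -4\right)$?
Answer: $2376$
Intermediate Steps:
$X = -18$ ($X = \left(-3\right) 6 = -18$)
$K{\left(u \right)} = -18$
$d = -36$ ($d = - 12 \left(-1 + 4\right) = \left(-12\right) 3 = -36$)
$K{\left(1 \right)} \left(-96 + d\right) = - 18 \left(-96 - 36\right) = \left(-18\right) \left(-132\right) = 2376$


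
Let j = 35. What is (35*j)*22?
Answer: 26950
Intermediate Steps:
(35*j)*22 = (35*35)*22 = 1225*22 = 26950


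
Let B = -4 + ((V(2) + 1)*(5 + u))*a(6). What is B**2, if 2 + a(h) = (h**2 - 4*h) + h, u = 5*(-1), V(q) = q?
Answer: 16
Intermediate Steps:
u = -5
a(h) = -2 + h**2 - 3*h (a(h) = -2 + ((h**2 - 4*h) + h) = -2 + (h**2 - 3*h) = -2 + h**2 - 3*h)
B = -4 (B = -4 + ((2 + 1)*(5 - 5))*(-2 + 6**2 - 3*6) = -4 + (3*0)*(-2 + 36 - 18) = -4 + 0*16 = -4 + 0 = -4)
B**2 = (-4)**2 = 16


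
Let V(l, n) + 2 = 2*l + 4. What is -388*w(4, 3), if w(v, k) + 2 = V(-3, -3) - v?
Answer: 3880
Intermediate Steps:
V(l, n) = 2 + 2*l (V(l, n) = -2 + (2*l + 4) = -2 + (4 + 2*l) = 2 + 2*l)
w(v, k) = -6 - v (w(v, k) = -2 + ((2 + 2*(-3)) - v) = -2 + ((2 - 6) - v) = -2 + (-4 - v) = -6 - v)
-388*w(4, 3) = -388*(-6 - 1*4) = -388*(-6 - 4) = -388*(-10) = 3880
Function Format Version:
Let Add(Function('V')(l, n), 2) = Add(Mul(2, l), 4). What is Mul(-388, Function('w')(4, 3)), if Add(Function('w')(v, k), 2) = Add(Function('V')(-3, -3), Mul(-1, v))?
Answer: 3880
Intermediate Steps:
Function('V')(l, n) = Add(2, Mul(2, l)) (Function('V')(l, n) = Add(-2, Add(Mul(2, l), 4)) = Add(-2, Add(4, Mul(2, l))) = Add(2, Mul(2, l)))
Function('w')(v, k) = Add(-6, Mul(-1, v)) (Function('w')(v, k) = Add(-2, Add(Add(2, Mul(2, -3)), Mul(-1, v))) = Add(-2, Add(Add(2, -6), Mul(-1, v))) = Add(-2, Add(-4, Mul(-1, v))) = Add(-6, Mul(-1, v)))
Mul(-388, Function('w')(4, 3)) = Mul(-388, Add(-6, Mul(-1, 4))) = Mul(-388, Add(-6, -4)) = Mul(-388, -10) = 3880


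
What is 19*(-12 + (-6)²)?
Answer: 456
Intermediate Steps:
19*(-12 + (-6)²) = 19*(-12 + 36) = 19*24 = 456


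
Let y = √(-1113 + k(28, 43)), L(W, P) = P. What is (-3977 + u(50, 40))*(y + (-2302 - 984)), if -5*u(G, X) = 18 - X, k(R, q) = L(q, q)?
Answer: 65269818/5 - 19863*I*√1070/5 ≈ 1.3054e+7 - 1.2995e+5*I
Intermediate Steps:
k(R, q) = q
u(G, X) = -18/5 + X/5 (u(G, X) = -(18 - X)/5 = -18/5 + X/5)
y = I*√1070 (y = √(-1113 + 43) = √(-1070) = I*√1070 ≈ 32.711*I)
(-3977 + u(50, 40))*(y + (-2302 - 984)) = (-3977 + (-18/5 + (⅕)*40))*(I*√1070 + (-2302 - 984)) = (-3977 + (-18/5 + 8))*(I*√1070 - 3286) = (-3977 + 22/5)*(-3286 + I*√1070) = -19863*(-3286 + I*√1070)/5 = 65269818/5 - 19863*I*√1070/5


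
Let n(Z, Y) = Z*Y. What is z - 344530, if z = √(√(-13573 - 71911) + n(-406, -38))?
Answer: -344530 + √(15428 + 2*I*√21371) ≈ -3.4441e+5 + 1.1769*I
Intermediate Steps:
n(Z, Y) = Y*Z
z = √(15428 + 2*I*√21371) (z = √(√(-13573 - 71911) - 38*(-406)) = √(√(-85484) + 15428) = √(2*I*√21371 + 15428) = √(15428 + 2*I*√21371) ≈ 124.22 + 1.177*I)
z - 344530 = √(15428 + 2*I*√21371) - 344530 = -344530 + √(15428 + 2*I*√21371)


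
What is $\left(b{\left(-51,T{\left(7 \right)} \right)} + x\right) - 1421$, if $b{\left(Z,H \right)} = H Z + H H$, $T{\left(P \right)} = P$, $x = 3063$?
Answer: $1334$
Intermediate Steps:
$b{\left(Z,H \right)} = H^{2} + H Z$ ($b{\left(Z,H \right)} = H Z + H^{2} = H^{2} + H Z$)
$\left(b{\left(-51,T{\left(7 \right)} \right)} + x\right) - 1421 = \left(7 \left(7 - 51\right) + 3063\right) - 1421 = \left(7 \left(-44\right) + 3063\right) - 1421 = \left(-308 + 3063\right) - 1421 = 2755 - 1421 = 1334$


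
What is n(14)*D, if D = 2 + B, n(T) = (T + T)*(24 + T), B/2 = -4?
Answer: -6384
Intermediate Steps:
B = -8 (B = 2*(-4) = -8)
n(T) = 2*T*(24 + T) (n(T) = (2*T)*(24 + T) = 2*T*(24 + T))
D = -6 (D = 2 - 8 = -6)
n(14)*D = (2*14*(24 + 14))*(-6) = (2*14*38)*(-6) = 1064*(-6) = -6384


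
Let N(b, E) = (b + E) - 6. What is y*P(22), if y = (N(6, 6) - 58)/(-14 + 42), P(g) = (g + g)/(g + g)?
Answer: -13/7 ≈ -1.8571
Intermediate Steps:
P(g) = 1 (P(g) = (2*g)/((2*g)) = (2*g)*(1/(2*g)) = 1)
N(b, E) = -6 + E + b (N(b, E) = (E + b) - 6 = -6 + E + b)
y = -13/7 (y = ((-6 + 6 + 6) - 58)/(-14 + 42) = (6 - 58)/28 = -52*1/28 = -13/7 ≈ -1.8571)
y*P(22) = -13/7*1 = -13/7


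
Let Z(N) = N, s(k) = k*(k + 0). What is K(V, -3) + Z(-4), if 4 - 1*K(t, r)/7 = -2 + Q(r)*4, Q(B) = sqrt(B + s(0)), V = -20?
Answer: 38 - 28*I*sqrt(3) ≈ 38.0 - 48.497*I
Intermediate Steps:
s(k) = k**2 (s(k) = k*k = k**2)
Q(B) = sqrt(B) (Q(B) = sqrt(B + 0**2) = sqrt(B + 0) = sqrt(B))
K(t, r) = 42 - 28*sqrt(r) (K(t, r) = 28 - 7*(-2 + sqrt(r)*4) = 28 - 7*(-2 + 4*sqrt(r)) = 28 + (14 - 28*sqrt(r)) = 42 - 28*sqrt(r))
K(V, -3) + Z(-4) = (42 - 28*I*sqrt(3)) - 4 = 38 - 28*I*sqrt(3)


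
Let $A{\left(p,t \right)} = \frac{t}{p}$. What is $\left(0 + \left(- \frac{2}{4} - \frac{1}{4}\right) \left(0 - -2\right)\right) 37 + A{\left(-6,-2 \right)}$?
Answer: $- \frac{331}{6} \approx -55.167$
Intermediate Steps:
$\left(0 + \left(- \frac{2}{4} - \frac{1}{4}\right) \left(0 - -2\right)\right) 37 + A{\left(-6,-2 \right)} = \left(0 + \left(- \frac{2}{4} - \frac{1}{4}\right) \left(0 - -2\right)\right) 37 - \frac{2}{-6} = \left(0 + \left(\left(-2\right) \frac{1}{4} - \frac{1}{4}\right) \left(0 + 2\right)\right) 37 - - \frac{1}{3} = \left(0 + \left(- \frac{1}{2} - \frac{1}{4}\right) 2\right) 37 + \frac{1}{3} = \left(0 - \frac{3}{2}\right) 37 + \frac{1}{3} = \left(- \frac{3}{2}\right) 37 + \frac{1}{3} = - \frac{111}{2} + \frac{1}{3} = - \frac{331}{6}$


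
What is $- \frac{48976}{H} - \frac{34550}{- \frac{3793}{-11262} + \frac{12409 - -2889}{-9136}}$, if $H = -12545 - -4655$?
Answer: $\frac{3506800370419816}{135740771115} \approx 25835.0$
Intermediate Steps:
$H = -7890$ ($H = -12545 + 4655 = -7890$)
$- \frac{48976}{H} - \frac{34550}{- \frac{3793}{-11262} + \frac{12409 - -2889}{-9136}} = - \frac{48976}{-7890} - \frac{34550}{- \frac{3793}{-11262} + \frac{12409 - -2889}{-9136}} = \left(-48976\right) \left(- \frac{1}{7890}\right) - \frac{34550}{\left(-3793\right) \left(- \frac{1}{11262}\right) + \left(12409 + 2889\right) \left(- \frac{1}{9136}\right)} = \frac{24488}{3945} - \frac{34550}{\frac{3793}{11262} + 15298 \left(- \frac{1}{9136}\right)} = \frac{24488}{3945} - \frac{34550}{\frac{3793}{11262} - \frac{7649}{4568}} = \frac{24488}{3945} - \frac{34550}{- \frac{34408307}{25722408}} = \frac{24488}{3945} - - \frac{888709196400}{34408307} = \frac{24488}{3945} + \frac{888709196400}{34408307} = \frac{3506800370419816}{135740771115}$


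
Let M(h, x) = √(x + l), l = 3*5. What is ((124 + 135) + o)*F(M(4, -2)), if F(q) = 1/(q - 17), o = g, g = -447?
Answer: 799/69 + 47*√13/69 ≈ 14.036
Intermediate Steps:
l = 15
M(h, x) = √(15 + x) (M(h, x) = √(x + 15) = √(15 + x))
o = -447
F(q) = 1/(-17 + q)
((124 + 135) + o)*F(M(4, -2)) = ((124 + 135) - 447)/(-17 + √(15 - 2)) = (259 - 447)/(-17 + √13) = -188/(-17 + √13)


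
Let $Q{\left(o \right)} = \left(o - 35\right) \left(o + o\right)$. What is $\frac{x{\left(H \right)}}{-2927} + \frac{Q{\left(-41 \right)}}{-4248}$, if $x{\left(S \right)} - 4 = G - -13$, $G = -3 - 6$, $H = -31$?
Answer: $- \frac{2284381}{1554237} \approx -1.4698$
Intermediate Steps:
$G = -9$
$x{\left(S \right)} = 8$ ($x{\left(S \right)} = 4 - -4 = 4 + \left(-9 + 13\right) = 4 + 4 = 8$)
$Q{\left(o \right)} = 2 o \left(-35 + o\right)$ ($Q{\left(o \right)} = \left(-35 + o\right) 2 o = 2 o \left(-35 + o\right)$)
$\frac{x{\left(H \right)}}{-2927} + \frac{Q{\left(-41 \right)}}{-4248} = \frac{8}{-2927} + \frac{2 \left(-41\right) \left(-35 - 41\right)}{-4248} = 8 \left(- \frac{1}{2927}\right) + 2 \left(-41\right) \left(-76\right) \left(- \frac{1}{4248}\right) = - \frac{8}{2927} + 6232 \left(- \frac{1}{4248}\right) = - \frac{8}{2927} - \frac{779}{531} = - \frac{2284381}{1554237}$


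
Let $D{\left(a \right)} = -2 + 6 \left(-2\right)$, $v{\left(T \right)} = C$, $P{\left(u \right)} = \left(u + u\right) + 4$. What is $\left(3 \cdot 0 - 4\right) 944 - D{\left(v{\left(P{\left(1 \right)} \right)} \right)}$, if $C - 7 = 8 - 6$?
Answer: $-3762$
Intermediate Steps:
$P{\left(u \right)} = 4 + 2 u$ ($P{\left(u \right)} = 2 u + 4 = 4 + 2 u$)
$C = 9$ ($C = 7 + \left(8 - 6\right) = 7 + 2 = 9$)
$v{\left(T \right)} = 9$
$D{\left(a \right)} = -14$ ($D{\left(a \right)} = -2 - 12 = -14$)
$\left(3 \cdot 0 - 4\right) 944 - D{\left(v{\left(P{\left(1 \right)} \right)} \right)} = \left(3 \cdot 0 - 4\right) 944 - -14 = \left(0 - 4\right) 944 + 14 = \left(-4\right) 944 + 14 = -3776 + 14 = -3762$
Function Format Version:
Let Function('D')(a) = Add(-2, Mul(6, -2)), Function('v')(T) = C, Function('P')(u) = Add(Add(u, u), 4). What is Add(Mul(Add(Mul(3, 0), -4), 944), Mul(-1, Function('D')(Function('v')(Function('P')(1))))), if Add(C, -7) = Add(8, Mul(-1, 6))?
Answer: -3762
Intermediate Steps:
Function('P')(u) = Add(4, Mul(2, u)) (Function('P')(u) = Add(Mul(2, u), 4) = Add(4, Mul(2, u)))
C = 9 (C = Add(7, Add(8, Mul(-1, 6))) = Add(7, Add(8, -6)) = Add(7, 2) = 9)
Function('v')(T) = 9
Function('D')(a) = -14 (Function('D')(a) = Add(-2, -12) = -14)
Add(Mul(Add(Mul(3, 0), -4), 944), Mul(-1, Function('D')(Function('v')(Function('P')(1))))) = Add(Mul(Add(Mul(3, 0), -4), 944), Mul(-1, -14)) = Add(Mul(Add(0, -4), 944), 14) = Add(Mul(-4, 944), 14) = Add(-3776, 14) = -3762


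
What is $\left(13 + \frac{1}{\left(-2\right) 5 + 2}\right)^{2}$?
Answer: $\frac{10609}{64} \approx 165.77$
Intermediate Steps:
$\left(13 + \frac{1}{\left(-2\right) 5 + 2}\right)^{2} = \left(13 + \frac{1}{-10 + 2}\right)^{2} = \left(13 + \frac{1}{-8}\right)^{2} = \left(13 - \frac{1}{8}\right)^{2} = \left(\frac{103}{8}\right)^{2} = \frac{10609}{64}$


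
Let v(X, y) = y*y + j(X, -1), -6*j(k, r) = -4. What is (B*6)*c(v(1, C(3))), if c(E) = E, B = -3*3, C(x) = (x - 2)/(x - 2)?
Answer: -90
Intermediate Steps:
C(x) = 1 (C(x) = (-2 + x)/(-2 + x) = 1)
j(k, r) = ⅔ (j(k, r) = -⅙*(-4) = ⅔)
v(X, y) = ⅔ + y² (v(X, y) = y*y + ⅔ = y² + ⅔ = ⅔ + y²)
B = -9
(B*6)*c(v(1, C(3))) = (-9*6)*(⅔ + 1²) = -54*(⅔ + 1) = -54*5/3 = -90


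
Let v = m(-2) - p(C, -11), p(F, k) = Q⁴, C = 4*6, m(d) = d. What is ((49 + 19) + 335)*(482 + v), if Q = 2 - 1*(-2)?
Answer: 90272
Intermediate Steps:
Q = 4 (Q = 2 + 2 = 4)
C = 24
p(F, k) = 256 (p(F, k) = 4⁴ = 256)
v = -258 (v = -2 - 1*256 = -2 - 256 = -258)
((49 + 19) + 335)*(482 + v) = ((49 + 19) + 335)*(482 - 258) = (68 + 335)*224 = 403*224 = 90272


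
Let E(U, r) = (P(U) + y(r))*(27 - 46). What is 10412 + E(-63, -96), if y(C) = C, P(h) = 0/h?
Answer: 12236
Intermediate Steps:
P(h) = 0
E(U, r) = -19*r (E(U, r) = (0 + r)*(27 - 46) = r*(-19) = -19*r)
10412 + E(-63, -96) = 10412 - 19*(-96) = 10412 + 1824 = 12236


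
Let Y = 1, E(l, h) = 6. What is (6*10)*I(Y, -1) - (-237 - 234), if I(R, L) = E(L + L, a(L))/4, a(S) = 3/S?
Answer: 561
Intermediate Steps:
I(R, L) = 3/2 (I(R, L) = 6/4 = 6*(1/4) = 3/2)
(6*10)*I(Y, -1) - (-237 - 234) = (6*10)*(3/2) - (-237 - 234) = 60*(3/2) - 1*(-471) = 90 + 471 = 561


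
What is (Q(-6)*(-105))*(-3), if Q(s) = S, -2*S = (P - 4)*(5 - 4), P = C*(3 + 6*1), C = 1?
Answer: -1575/2 ≈ -787.50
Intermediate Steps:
P = 9 (P = 1*(3 + 6*1) = 1*(3 + 6) = 1*9 = 9)
S = -5/2 (S = -(9 - 4)*(5 - 4)/2 = -5/2 ≈ -2.5000)
Q(s) = -5/2
(Q(-6)*(-105))*(-3) = -5/2*(-105)*(-3) = (525/2)*(-3) = -1575/2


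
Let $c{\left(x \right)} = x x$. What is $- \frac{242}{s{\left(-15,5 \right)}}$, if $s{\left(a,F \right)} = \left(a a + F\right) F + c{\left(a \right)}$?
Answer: $- \frac{22}{125} \approx -0.176$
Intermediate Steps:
$c{\left(x \right)} = x^{2}$
$s{\left(a,F \right)} = a^{2} + F \left(F + a^{2}\right)$ ($s{\left(a,F \right)} = \left(a a + F\right) F + a^{2} = \left(a^{2} + F\right) F + a^{2} = \left(F + a^{2}\right) F + a^{2} = F \left(F + a^{2}\right) + a^{2} = a^{2} + F \left(F + a^{2}\right)$)
$- \frac{242}{s{\left(-15,5 \right)}} = - \frac{242}{5^{2} + \left(-15\right)^{2} + 5 \left(-15\right)^{2}} = - \frac{242}{25 + 225 + 5 \cdot 225} = - \frac{242}{25 + 225 + 1125} = - \frac{242}{1375} = \left(-242\right) \frac{1}{1375} = - \frac{22}{125}$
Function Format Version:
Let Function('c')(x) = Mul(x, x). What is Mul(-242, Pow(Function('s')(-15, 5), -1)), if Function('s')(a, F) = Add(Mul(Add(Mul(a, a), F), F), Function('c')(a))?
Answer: Rational(-22, 125) ≈ -0.17600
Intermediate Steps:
Function('c')(x) = Pow(x, 2)
Function('s')(a, F) = Add(Pow(a, 2), Mul(F, Add(F, Pow(a, 2)))) (Function('s')(a, F) = Add(Mul(Add(Mul(a, a), F), F), Pow(a, 2)) = Add(Mul(Add(Pow(a, 2), F), F), Pow(a, 2)) = Add(Mul(Add(F, Pow(a, 2)), F), Pow(a, 2)) = Add(Mul(F, Add(F, Pow(a, 2))), Pow(a, 2)) = Add(Pow(a, 2), Mul(F, Add(F, Pow(a, 2)))))
Mul(-242, Pow(Function('s')(-15, 5), -1)) = Mul(-242, Pow(Add(Pow(5, 2), Pow(-15, 2), Mul(5, Pow(-15, 2))), -1)) = Mul(-242, Pow(Add(25, 225, Mul(5, 225)), -1)) = Mul(-242, Pow(Add(25, 225, 1125), -1)) = Mul(-242, Pow(1375, -1)) = Mul(-242, Rational(1, 1375)) = Rational(-22, 125)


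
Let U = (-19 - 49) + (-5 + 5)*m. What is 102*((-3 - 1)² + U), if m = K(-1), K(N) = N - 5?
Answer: -5304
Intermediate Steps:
K(N) = -5 + N
m = -6 (m = -5 - 1 = -6)
U = -68 (U = (-19 - 49) + (-5 + 5)*(-6) = -68 + 0*(-6) = -68 + 0 = -68)
102*((-3 - 1)² + U) = 102*((-3 - 1)² - 68) = 102*((-4)² - 68) = 102*(16 - 68) = 102*(-52) = -5304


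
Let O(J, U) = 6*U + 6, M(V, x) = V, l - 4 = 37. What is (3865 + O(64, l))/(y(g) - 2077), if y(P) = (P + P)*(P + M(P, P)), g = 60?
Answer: 4117/12323 ≈ 0.33409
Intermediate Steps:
l = 41 (l = 4 + 37 = 41)
O(J, U) = 6 + 6*U
y(P) = 4*P² (y(P) = (P + P)*(P + P) = (2*P)*(2*P) = 4*P²)
(3865 + O(64, l))/(y(g) - 2077) = (3865 + (6 + 6*41))/(4*60² - 2077) = (3865 + (6 + 246))/(4*3600 - 2077) = (3865 + 252)/(14400 - 2077) = 4117/12323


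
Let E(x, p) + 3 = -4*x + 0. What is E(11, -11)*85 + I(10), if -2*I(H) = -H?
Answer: -3990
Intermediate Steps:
E(x, p) = -3 - 4*x (E(x, p) = -3 + (-4*x + 0) = -3 - 4*x)
I(H) = H/2 (I(H) = -(-1)*H/2 = H/2)
E(11, -11)*85 + I(10) = (-3 - 4*11)*85 + (½)*10 = (-3 - 44)*85 + 5 = -47*85 + 5 = -3995 + 5 = -3990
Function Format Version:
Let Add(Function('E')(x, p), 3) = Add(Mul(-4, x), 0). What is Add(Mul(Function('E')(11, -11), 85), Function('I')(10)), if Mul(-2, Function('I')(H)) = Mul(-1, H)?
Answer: -3990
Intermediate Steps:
Function('E')(x, p) = Add(-3, Mul(-4, x)) (Function('E')(x, p) = Add(-3, Add(Mul(-4, x), 0)) = Add(-3, Mul(-4, x)))
Function('I')(H) = Mul(Rational(1, 2), H) (Function('I')(H) = Mul(Rational(-1, 2), Mul(-1, H)) = Mul(Rational(1, 2), H))
Add(Mul(Function('E')(11, -11), 85), Function('I')(10)) = Add(Mul(Add(-3, Mul(-4, 11)), 85), Mul(Rational(1, 2), 10)) = Add(Mul(Add(-3, -44), 85), 5) = Add(Mul(-47, 85), 5) = Add(-3995, 5) = -3990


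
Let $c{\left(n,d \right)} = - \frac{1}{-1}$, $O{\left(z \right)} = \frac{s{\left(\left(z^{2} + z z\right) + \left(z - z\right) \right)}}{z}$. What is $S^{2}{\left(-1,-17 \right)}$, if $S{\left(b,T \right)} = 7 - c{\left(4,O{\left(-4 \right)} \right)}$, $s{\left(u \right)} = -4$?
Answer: $36$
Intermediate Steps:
$O{\left(z \right)} = - \frac{4}{z}$
$c{\left(n,d \right)} = 1$ ($c{\left(n,d \right)} = \left(-1\right) \left(-1\right) = 1$)
$S{\left(b,T \right)} = 6$ ($S{\left(b,T \right)} = 7 - 1 = 6$)
$S^{2}{\left(-1,-17 \right)} = 6^{2} = 36$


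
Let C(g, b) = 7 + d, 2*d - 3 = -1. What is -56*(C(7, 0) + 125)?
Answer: -7448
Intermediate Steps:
d = 1 (d = 3/2 + (½)*(-1) = 3/2 - ½ = 1)
C(g, b) = 8 (C(g, b) = 7 + 1 = 8)
-56*(C(7, 0) + 125) = -56*(8 + 125) = -56*133 = -7448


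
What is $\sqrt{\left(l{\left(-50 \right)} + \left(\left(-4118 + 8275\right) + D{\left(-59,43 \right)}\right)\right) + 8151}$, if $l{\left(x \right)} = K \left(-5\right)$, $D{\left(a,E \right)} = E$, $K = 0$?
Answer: $\sqrt{12351} \approx 111.14$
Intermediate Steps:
$l{\left(x \right)} = 0$ ($l{\left(x \right)} = 0 \left(-5\right) = 0$)
$\sqrt{\left(l{\left(-50 \right)} + \left(\left(-4118 + 8275\right) + D{\left(-59,43 \right)}\right)\right) + 8151} = \sqrt{\left(0 + \left(\left(-4118 + 8275\right) + 43\right)\right) + 8151} = \sqrt{\left(0 + \left(4157 + 43\right)\right) + 8151} = \sqrt{\left(0 + 4200\right) + 8151} = \sqrt{4200 + 8151} = \sqrt{12351}$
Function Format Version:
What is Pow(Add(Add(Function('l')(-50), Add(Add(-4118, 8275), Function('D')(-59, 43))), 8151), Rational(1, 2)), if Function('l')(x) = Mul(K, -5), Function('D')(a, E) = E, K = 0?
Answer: Pow(12351, Rational(1, 2)) ≈ 111.14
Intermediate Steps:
Function('l')(x) = 0 (Function('l')(x) = Mul(0, -5) = 0)
Pow(Add(Add(Function('l')(-50), Add(Add(-4118, 8275), Function('D')(-59, 43))), 8151), Rational(1, 2)) = Pow(Add(Add(0, Add(Add(-4118, 8275), 43)), 8151), Rational(1, 2)) = Pow(Add(Add(0, Add(4157, 43)), 8151), Rational(1, 2)) = Pow(Add(Add(0, 4200), 8151), Rational(1, 2)) = Pow(Add(4200, 8151), Rational(1, 2)) = Pow(12351, Rational(1, 2))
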